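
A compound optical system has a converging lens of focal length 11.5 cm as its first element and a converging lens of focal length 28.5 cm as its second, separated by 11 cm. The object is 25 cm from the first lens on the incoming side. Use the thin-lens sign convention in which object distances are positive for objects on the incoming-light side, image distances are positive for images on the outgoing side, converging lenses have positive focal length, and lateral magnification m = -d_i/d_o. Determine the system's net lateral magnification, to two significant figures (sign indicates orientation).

-0.63

Lens 1: 1/d_i1 = 1/f_1 - 1/d_o1 = 1/11.5 - 1/25 = 0.04696 cm^-1, so d_i1 = 21.296 cm.
m_1 = -(21.296)/25 = -0.8519.
This image would form 21.296 cm past lens 1, i.e. 10.296 cm beyond lens 2, so it is a virtual object for lens 2: d_o2 = 11 - 21.296 = -10.296 cm.
Lens 2: 1/d_i2 = 1/f_2 - 1/d_o2 = 1/28.5 - 1/(-10.296) = 0.13221 cm^-1, so d_i2 = 7.564 cm.
m_2 = -(7.564)/(-10.296) = 0.7346.
Overall magnification: m = m_1 m_2 = -0.6258.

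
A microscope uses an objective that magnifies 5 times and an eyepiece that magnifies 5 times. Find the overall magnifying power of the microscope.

25

The overall magnification of a compound microscope is the product of the objective and eyepiece magnifications:
M = M_obj x M_eye = 5 x 5 = 25.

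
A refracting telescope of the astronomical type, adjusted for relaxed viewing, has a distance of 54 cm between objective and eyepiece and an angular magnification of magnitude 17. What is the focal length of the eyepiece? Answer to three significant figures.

3.00 cm

In normal adjustment the tube length equals f_obj + f_eye and |M| = f_obj/f_eye.
So f_obj = 17 f_eye and 17 f_eye + f_eye = 54 cm, giving f_eye = 54/18 = 3.000 cm and f_obj = 51.000 cm.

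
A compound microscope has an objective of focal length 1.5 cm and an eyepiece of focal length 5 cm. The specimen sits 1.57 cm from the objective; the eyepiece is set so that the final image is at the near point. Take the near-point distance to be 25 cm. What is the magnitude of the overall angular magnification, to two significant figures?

130

Objective: 1/d_i = 1/f_obj - 1/d_o = 1/1.5 - 1/1.57 = 0.02972 cm^-1, so d_i = 33.643 cm.
m_obj = -d_i/d_o = -33.643/1.57 = -21.429.
Eyepiece angular magnification (image at near point): M_eye = 1 + D/f_e = 1 + 25/5 = 6.000.
Overall M = m_obj x M_eye = (-21.429)(6.000) = -128.57.
|M| = 128.57.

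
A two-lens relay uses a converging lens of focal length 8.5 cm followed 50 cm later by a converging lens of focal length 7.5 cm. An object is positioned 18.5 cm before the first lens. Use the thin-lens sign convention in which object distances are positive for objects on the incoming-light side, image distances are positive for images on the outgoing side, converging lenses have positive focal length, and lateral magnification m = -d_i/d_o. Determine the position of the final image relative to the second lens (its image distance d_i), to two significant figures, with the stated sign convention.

Applying the thin-lens equation to the first lens, 1/8.5 = 1/18.5 + 1/d_i1, which gives d_i1 = 15.725 cm.
That image sits 34.275 cm in front of the second lens, so d_o2 = 34.275 cm.
Applying the thin-lens equation again with f_2 = 7.5 cm and d_o2 = 34.275 cm gives d_i2 = 9.601 cm.

9.6 cm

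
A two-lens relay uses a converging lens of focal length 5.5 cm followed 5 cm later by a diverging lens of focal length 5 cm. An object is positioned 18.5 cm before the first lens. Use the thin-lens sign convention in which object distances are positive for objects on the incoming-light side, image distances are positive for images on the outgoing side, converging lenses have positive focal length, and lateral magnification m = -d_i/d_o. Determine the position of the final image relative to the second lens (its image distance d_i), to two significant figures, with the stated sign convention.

6.5 cm

First lens: d_i1 = 1/(1/5.5 - 1/18.5) = 7.827 cm.
This image would form 7.827 cm past lens 1, i.e. 2.827 cm beyond lens 2, so it is a virtual object for lens 2: d_o2 = 5 - 7.827 = -2.827 cm.
Second lens: d_i2 = 1/(1/(-5) - 1/(-2.827)) = 6.504 cm.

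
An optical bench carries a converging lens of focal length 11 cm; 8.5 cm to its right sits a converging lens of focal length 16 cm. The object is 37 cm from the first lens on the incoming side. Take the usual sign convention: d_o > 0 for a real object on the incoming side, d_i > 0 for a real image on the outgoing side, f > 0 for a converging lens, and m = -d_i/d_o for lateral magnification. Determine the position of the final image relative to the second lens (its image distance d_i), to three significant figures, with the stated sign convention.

4.94 cm

Applying the thin-lens equation to the first lens, 1/11 = 1/37 + 1/d_i1, which gives d_i1 = 15.654 cm.
This image would form 15.654 cm past lens 1, i.e. 7.154 cm beyond lens 2, so it is a virtual object for lens 2: d_o2 = 8.5 - 15.654 = -7.154 cm.
Applying the thin-lens equation again with f_2 = 16 cm and d_o2 = -7.154 cm gives d_i2 = 4.944 cm.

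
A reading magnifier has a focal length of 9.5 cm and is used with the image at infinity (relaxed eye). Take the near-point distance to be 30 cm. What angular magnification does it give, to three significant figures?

3.16

M = D/f = 30/9.5 = 3.158.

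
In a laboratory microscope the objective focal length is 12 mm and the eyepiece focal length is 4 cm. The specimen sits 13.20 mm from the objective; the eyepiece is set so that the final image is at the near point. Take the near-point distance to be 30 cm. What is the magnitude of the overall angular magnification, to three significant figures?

Convert to cm: f_obj = 12 mm = 1.2 cm; d_o = 13.20 mm = 1.32 cm.
Objective: 1/d_i = 1/f_obj - 1/d_o = 1/1.2 - 1/1.32 = 0.07576 cm^-1, so d_i = 13.200 cm.
m_obj = -d_i/d_o = -13.200/1.32 = -10.000.
Eyepiece angular magnification (image at near point): M_eye = 1 + D/f_e = 1 + 30/4 = 8.500.
Overall M = m_obj x M_eye = (-10.000)(8.500) = -85.00.
|M| = 85.00.

85.0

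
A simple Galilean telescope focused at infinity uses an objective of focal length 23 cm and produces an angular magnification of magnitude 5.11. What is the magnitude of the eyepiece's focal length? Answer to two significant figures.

|M| = f_obj/|f_eye|, so |f_eye| = f_obj/|M| = 23/5.11 = 4.501 cm.
(The eyepiece is diverging, so its signed focal length is -4.501 cm.)

4.5 cm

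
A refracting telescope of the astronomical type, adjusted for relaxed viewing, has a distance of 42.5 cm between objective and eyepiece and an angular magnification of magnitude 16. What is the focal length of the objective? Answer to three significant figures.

40.0 cm

In normal adjustment the tube length equals f_obj + f_eye and |M| = f_obj/f_eye.
So f_obj = 16 f_eye and 16 f_eye + f_eye = 42.5 cm, giving f_eye = 42.5/17 = 2.500 cm and f_obj = 40.000 cm.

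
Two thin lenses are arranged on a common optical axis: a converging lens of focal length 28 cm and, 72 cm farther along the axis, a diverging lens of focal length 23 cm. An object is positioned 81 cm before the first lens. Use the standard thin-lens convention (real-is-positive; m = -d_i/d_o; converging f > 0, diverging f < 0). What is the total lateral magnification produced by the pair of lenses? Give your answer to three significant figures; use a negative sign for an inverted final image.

First lens: d_i1 = 1/(1/28 - 1/81) = 42.792 cm.
m_1 = -(42.792)/81 = -0.5283.
That image sits 29.208 cm in front of the second lens, so d_o2 = 29.208 cm.
Second lens: d_i2 = 1/(1/(-23) - 1/(29.208)) = -12.867 cm.
m_2 = -(-12.867)/(29.208) = 0.4405.
Total m = m_1 x m_2 = (-0.5283)(0.4405) = -0.2327.

-0.233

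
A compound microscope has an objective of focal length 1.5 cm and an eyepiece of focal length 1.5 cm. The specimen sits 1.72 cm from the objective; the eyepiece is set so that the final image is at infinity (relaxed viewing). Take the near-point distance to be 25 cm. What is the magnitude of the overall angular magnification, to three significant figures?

Objective: 1/d_i = 1/f_obj - 1/d_o = 1/1.5 - 1/1.72 = 0.08527 cm^-1, so d_i = 11.727 cm.
m_obj = -d_i/d_o = -11.727/1.72 = -6.818.
Eyepiece angular magnification (image at infinity): M_eye = D/f_e = 25/1.5 = 16.667.
Overall M = m_obj x M_eye = (-6.818)(16.667) = -113.64.
|M| = 113.64.

114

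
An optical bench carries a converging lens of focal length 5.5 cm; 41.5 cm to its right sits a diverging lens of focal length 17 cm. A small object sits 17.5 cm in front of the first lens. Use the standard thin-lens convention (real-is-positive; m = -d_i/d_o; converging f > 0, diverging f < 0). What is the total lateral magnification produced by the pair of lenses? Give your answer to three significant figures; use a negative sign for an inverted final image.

-0.154

Applying the thin-lens equation to the first lens, 1/5.5 = 1/17.5 + 1/d_i1, which gives d_i1 = 8.021 cm.
Its lateral magnification is m_1 = -d_i1/d_o1 = -(8.021)/17.5 = -0.4583.
The intermediate image is 8.021 cm to the right of lens 1, so d_o2 = L - d_i1 = 41.5 - 8.021 = 33.479 cm.
Applying the thin-lens equation again with f_2 = -17 cm and d_o2 = 33.479 cm gives d_i2 = -11.275 cm.
m_2 = -(-11.275)/(33.479) = 0.3368.
The system's lateral magnification is m_1 m_2 = (-0.4583)(0.3368) = -0.1544.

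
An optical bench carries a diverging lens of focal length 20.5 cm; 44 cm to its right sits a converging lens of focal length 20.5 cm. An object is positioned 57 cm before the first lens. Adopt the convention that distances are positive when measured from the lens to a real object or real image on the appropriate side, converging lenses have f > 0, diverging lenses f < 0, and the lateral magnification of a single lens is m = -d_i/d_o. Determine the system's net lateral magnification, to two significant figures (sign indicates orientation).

First lens: d_i1 = 1/(1/(-20.5) - 1/57) = -15.077 cm.
m_1 = -(-15.077)/57 = 0.2645.
The intermediate image is virtual, 15.077 cm to the left of lens 1, so d_o2 = L - d_i1 = 44 - (-15.077) = 59.077 cm.
Second lens: d_i2 = 1/(1/20.5 - 1/(59.077)) = 31.394 cm.
m_2 = -(31.394)/(59.077) = -0.5314.
Total m = m_1 x m_2 = (0.2645)(-0.5314) = -0.1406.

-0.14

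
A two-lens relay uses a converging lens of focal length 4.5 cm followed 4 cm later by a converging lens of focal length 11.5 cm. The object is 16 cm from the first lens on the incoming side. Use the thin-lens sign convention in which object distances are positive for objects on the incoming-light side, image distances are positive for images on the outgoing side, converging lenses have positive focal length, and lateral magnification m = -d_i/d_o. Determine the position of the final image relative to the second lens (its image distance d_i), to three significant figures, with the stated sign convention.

1.89 cm

First lens: d_i1 = 1/(1/4.5 - 1/16) = 6.261 cm.
This image would form 6.261 cm past lens 1, i.e. 2.261 cm beyond lens 2, so it is a virtual object for lens 2: d_o2 = 4 - 6.261 = -2.261 cm.
Second lens: d_i2 = 1/(1/11.5 - 1/(-2.261)) = 1.889 cm.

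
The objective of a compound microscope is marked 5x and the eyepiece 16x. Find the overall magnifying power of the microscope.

The overall magnification of a compound microscope is the product of the objective and eyepiece magnifications:
M = M_obj x M_eye = 5 x 16 = 80.

80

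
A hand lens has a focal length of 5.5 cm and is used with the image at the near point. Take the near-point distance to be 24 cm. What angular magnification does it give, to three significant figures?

M = 1 + D/f = 1 + 24/5.5 = 5.364.

5.36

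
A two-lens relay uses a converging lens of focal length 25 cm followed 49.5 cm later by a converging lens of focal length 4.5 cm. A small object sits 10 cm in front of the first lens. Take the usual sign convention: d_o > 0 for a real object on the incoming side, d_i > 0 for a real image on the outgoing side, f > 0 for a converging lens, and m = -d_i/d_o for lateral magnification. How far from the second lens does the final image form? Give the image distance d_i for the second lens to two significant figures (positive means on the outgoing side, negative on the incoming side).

4.8 cm

First lens: d_i1 = 1/(1/25 - 1/10) = -16.667 cm.
With d_i1 < 0 the first image is virtual and lies on the object side; the object distance for lens 2 is d_o2 = 49.5 - (-16.667) = 66.167 cm.
Second lens: d_i2 = 1/(1/4.5 - 1/(66.167)) = 4.828 cm.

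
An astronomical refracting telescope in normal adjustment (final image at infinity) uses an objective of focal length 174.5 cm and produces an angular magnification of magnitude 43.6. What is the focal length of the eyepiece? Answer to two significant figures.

4.0 cm

|M| = f_obj/f_eye, so f_eye = f_obj/|M| = 174.5/43.6 = 4.002 cm.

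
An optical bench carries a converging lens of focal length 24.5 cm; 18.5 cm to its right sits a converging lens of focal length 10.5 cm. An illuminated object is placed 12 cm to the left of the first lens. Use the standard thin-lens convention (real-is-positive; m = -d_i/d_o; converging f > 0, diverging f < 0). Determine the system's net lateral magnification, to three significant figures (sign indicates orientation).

-0.653

Lens 1: 1/d_i1 = 1/f_1 - 1/d_o1 = 1/24.5 - 1/12 = -0.04252 cm^-1, so d_i1 = -23.520 cm.
m_1 = -(-23.520)/12 = 1.9600.
The intermediate image is virtual, 23.520 cm to the left of lens 1, so d_o2 = L - d_i1 = 18.5 - (-23.520) = 42.020 cm.
Lens 2: 1/d_i2 = 1/f_2 - 1/d_o2 = 1/10.5 - 1/(42.020) = 0.07144 cm^-1, so d_i2 = 13.998 cm.
m_2 = -(13.998)/(42.020) = -0.3331.
The system's lateral magnification is m_1 m_2 = (1.9600)(-0.3331) = -0.6529.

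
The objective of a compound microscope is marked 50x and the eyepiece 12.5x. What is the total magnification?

The overall magnification of a compound microscope is the product of the objective and eyepiece magnifications:
M = M_obj x M_eye = 50 x 12.5 = 625.

625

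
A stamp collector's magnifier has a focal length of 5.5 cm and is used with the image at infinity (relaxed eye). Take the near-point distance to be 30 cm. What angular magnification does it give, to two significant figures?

M = D/f = 30/5.5 = 5.455.

5.5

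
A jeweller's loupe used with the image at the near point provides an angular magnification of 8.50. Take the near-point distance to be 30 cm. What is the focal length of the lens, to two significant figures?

For the image at the near point, M = 1 + D/f.
f = D/(M - 1) = 30/(8.5 - 1) = 4.000 cm.

4.0 cm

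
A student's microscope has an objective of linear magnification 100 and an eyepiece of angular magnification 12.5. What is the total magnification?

1250

The overall magnification of a compound microscope is the product of the objective and eyepiece magnifications:
M = M_obj x M_eye = 100 x 12.5 = 1250.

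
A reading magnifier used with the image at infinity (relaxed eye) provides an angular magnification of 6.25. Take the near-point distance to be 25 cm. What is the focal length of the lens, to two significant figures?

For the image at infinity, M = D/f.
f = D/M = 25/6.25 = 4.000 cm.

4.0 cm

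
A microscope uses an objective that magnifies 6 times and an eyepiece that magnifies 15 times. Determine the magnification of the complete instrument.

The overall magnification of a compound microscope is the product of the objective and eyepiece magnifications:
M = M_obj x M_eye = 6 x 15 = 90.

90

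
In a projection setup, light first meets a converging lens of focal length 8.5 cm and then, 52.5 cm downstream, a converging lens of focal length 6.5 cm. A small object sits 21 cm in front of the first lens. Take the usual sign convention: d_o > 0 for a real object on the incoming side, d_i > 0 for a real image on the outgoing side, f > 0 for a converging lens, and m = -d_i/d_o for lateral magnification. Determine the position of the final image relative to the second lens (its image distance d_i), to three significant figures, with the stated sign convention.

Applying the thin-lens equation to the first lens, 1/8.5 = 1/21 + 1/d_i1, which gives d_i1 = 14.280 cm.
Object distance for lens 2: d_o2 = 52.5 - 14.280 = 38.220 cm.
Applying the thin-lens equation again with f_2 = 6.5 cm and d_o2 = 38.220 cm gives d_i2 = 7.832 cm.

7.83 cm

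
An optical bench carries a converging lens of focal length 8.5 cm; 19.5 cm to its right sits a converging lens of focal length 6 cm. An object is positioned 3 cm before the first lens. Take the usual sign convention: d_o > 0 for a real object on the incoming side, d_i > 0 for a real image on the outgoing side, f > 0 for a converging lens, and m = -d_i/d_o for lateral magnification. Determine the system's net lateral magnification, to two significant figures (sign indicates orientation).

Lens 1: 1/d_i1 = 1/f_1 - 1/d_o1 = 1/8.5 - 1/3 = -0.21569 cm^-1, so d_i1 = -4.636 cm.
m_1 = -(-4.636)/3 = 1.5455.
With d_i1 < 0 the first image is virtual and lies on the object side; the object distance for lens 2 is d_o2 = 19.5 - (-4.636) = 24.136 cm.
Lens 2: 1/d_i2 = 1/f_2 - 1/d_o2 = 1/6 - 1/(24.136) = 0.12524 cm^-1, so d_i2 = 7.985 cm.
m_2 = -(7.985)/(24.136) = -0.3308.
The system's lateral magnification is m_1 m_2 = (1.5455)(-0.3308) = -0.5113.

-0.51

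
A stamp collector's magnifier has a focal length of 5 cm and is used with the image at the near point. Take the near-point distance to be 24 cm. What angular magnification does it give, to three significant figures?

5.80

M = 1 + D/f = 1 + 24/5 = 5.800.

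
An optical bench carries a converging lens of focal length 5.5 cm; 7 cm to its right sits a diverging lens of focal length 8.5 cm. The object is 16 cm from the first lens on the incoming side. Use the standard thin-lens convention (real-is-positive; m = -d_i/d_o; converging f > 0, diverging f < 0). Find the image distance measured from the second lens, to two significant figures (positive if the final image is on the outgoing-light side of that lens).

Lens 1: 1/d_i1 = 1/f_1 - 1/d_o1 = 1/5.5 - 1/16 = 0.11932 cm^-1, so d_i1 = 8.381 cm.
This image would form 8.381 cm past lens 1, i.e. 1.381 cm beyond lens 2, so it is a virtual object for lens 2: d_o2 = 7 - 8.381 = -1.381 cm.
Lens 2: 1/d_i2 = 1/f_2 - 1/d_o2 = 1/(-8.5) - 1/(-1.381) = 0.60649 cm^-1, so d_i2 = 1.649 cm.

1.6 cm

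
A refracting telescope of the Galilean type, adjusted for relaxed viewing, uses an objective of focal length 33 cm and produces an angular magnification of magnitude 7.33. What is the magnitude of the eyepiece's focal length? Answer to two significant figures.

4.5 cm

|M| = f_obj/|f_eye|, so |f_eye| = f_obj/|M| = 33/7.33 = 4.502 cm.
(The eyepiece is diverging, so its signed focal length is -4.502 cm.)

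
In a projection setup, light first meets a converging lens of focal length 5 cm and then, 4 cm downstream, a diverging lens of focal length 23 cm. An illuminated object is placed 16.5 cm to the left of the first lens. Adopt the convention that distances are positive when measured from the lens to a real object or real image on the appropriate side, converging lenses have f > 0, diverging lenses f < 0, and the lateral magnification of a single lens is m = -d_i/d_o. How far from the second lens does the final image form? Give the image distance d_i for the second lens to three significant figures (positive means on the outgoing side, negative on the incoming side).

Applying the thin-lens equation to the first lens, 1/5 = 1/16.5 + 1/d_i1, which gives d_i1 = 7.174 cm.
Since 7.174 cm > 4 cm, the first image lies past the second lens and serves as a virtual object: d_o2 = L - d_i1 = -3.174 cm.
Applying the thin-lens equation again with f_2 = -23 cm and d_o2 = -3.174 cm gives d_i2 = 3.682 cm.

3.68 cm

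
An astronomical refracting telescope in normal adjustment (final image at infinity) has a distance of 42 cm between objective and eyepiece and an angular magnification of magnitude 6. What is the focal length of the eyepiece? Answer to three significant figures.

6.00 cm

In normal adjustment the tube length equals f_obj + f_eye and |M| = f_obj/f_eye.
So f_obj = 6 f_eye and 6 f_eye + f_eye = 42 cm, giving f_eye = 42/7 = 6.000 cm and f_obj = 36.000 cm.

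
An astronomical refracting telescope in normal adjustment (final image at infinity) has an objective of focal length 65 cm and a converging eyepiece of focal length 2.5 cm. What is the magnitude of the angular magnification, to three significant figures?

26.0

|M| = f_obj/|f_eye| = 65/2.5 = 26.000.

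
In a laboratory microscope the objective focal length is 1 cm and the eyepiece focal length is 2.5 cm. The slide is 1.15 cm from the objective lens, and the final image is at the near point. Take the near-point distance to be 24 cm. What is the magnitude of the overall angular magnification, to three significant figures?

Objective: 1/d_i = 1/f_obj - 1/d_o = 1/1 - 1/1.15 = 0.13043 cm^-1, so d_i = 7.667 cm.
m_obj = -d_i/d_o = -7.667/1.15 = -6.667.
Eyepiece angular magnification (image at near point): M_eye = 1 + D/f_e = 1 + 24/2.5 = 10.600.
Overall M = m_obj x M_eye = (-6.667)(10.600) = -70.67.
|M| = 70.67.

70.7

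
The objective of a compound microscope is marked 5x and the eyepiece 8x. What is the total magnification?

40

The overall magnification of a compound microscope is the product of the objective and eyepiece magnifications:
M = M_obj x M_eye = 5 x 8 = 40.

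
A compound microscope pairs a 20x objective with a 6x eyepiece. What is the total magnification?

The overall magnification of a compound microscope is the product of the objective and eyepiece magnifications:
M = M_obj x M_eye = 20 x 6 = 120.

120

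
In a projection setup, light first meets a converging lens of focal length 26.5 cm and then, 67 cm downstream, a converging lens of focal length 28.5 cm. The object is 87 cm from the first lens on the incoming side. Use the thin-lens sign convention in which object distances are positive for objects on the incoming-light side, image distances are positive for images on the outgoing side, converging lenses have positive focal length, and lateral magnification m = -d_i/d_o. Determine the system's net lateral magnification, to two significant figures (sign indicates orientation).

32

Applying the thin-lens equation to the first lens, 1/26.5 = 1/87 + 1/d_i1, which gives d_i1 = 38.107 cm.
Its lateral magnification is m_1 = -d_i1/d_o1 = -(38.107)/87 = -0.4380.
That image sits 28.893 cm in front of the second lens, so d_o2 = 28.893 cm.
Applying the thin-lens equation again with f_2 = 28.5 cm and d_o2 = 28.893 cm gives d_i2 = 2097.600 cm.
m_2 = -(2097.600)/(28.893) = -72.6000.
The system's lateral magnification is m_1 m_2 = (-0.4380)(-72.6000) = 31.8000.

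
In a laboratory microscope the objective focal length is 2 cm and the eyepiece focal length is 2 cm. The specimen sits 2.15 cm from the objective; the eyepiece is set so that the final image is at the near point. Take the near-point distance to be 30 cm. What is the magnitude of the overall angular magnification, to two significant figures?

210

Objective: 1/d_i = 1/f_obj - 1/d_o = 1/2 - 1/2.15 = 0.03488 cm^-1, so d_i = 28.667 cm.
m_obj = -d_i/d_o = -28.667/2.15 = -13.333.
Eyepiece angular magnification (image at near point): M_eye = 1 + D/f_e = 1 + 30/2 = 16.000.
Overall M = m_obj x M_eye = (-13.333)(16.000) = -213.33.
|M| = 213.33.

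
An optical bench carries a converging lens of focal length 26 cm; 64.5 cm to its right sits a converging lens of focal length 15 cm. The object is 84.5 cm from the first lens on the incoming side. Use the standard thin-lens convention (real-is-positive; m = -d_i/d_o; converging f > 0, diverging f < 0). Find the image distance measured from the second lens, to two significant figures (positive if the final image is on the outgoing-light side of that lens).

First lens: d_i1 = 1/(1/26 - 1/84.5) = 37.556 cm.
The intermediate image is 37.556 cm to the right of lens 1, so d_o2 = L - d_i1 = 64.5 - 37.556 = 26.944 cm.
Second lens: d_i2 = 1/(1/15 - 1/(26.944)) = 33.837 cm.

34 cm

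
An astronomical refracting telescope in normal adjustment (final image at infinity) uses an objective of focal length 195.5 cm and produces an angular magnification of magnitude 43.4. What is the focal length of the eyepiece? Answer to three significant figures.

|M| = f_obj/f_eye, so f_eye = f_obj/|M| = 195.5/43.4 = 4.505 cm.

4.50 cm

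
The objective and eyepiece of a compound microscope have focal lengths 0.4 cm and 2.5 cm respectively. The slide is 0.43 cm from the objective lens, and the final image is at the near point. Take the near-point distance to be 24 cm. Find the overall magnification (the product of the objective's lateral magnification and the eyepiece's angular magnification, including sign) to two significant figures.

-140

Objective: 1/d_i = 1/f_obj - 1/d_o = 1/0.4 - 1/0.43 = 0.17442 cm^-1, so d_i = 5.733 cm.
m_obj = -d_i/d_o = -5.733/0.43 = -13.333.
Eyepiece angular magnification (image at near point): M_eye = 1 + D/f_e = 1 + 24/2.5 = 10.600.
Overall M = m_obj x M_eye = (-13.333)(10.600) = -141.33.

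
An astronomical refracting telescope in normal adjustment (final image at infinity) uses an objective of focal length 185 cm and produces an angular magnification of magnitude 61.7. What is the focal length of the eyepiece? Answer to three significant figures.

|M| = f_obj/f_eye, so f_eye = f_obj/|M| = 185/61.7 = 2.998 cm.

3.00 cm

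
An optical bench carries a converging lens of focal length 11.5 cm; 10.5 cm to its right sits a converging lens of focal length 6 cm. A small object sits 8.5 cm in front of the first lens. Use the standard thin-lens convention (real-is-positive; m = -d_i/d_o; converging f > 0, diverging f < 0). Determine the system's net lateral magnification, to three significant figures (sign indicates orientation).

-0.620

Lens 1: 1/d_i1 = 1/f_1 - 1/d_o1 = 1/11.5 - 1/8.5 = -0.03069 cm^-1, so d_i1 = -32.583 cm.
m_1 = -(-32.583)/8.5 = 3.8333.
The intermediate image is virtual, 32.583 cm to the left of lens 1, so d_o2 = L - d_i1 = 10.5 - (-32.583) = 43.083 cm.
Lens 2: 1/d_i2 = 1/f_2 - 1/d_o2 = 1/6 - 1/(43.083) = 0.14346 cm^-1, so d_i2 = 6.971 cm.
m_2 = -(6.971)/(43.083) = -0.1618.
Total m = m_1 x m_2 = (3.8333)(-0.1618) = -0.6202.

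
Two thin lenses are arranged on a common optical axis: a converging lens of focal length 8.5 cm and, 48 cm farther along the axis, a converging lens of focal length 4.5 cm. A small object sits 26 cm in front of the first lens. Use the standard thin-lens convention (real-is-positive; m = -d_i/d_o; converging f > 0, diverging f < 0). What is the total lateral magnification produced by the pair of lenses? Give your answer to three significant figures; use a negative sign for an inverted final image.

First lens: d_i1 = 1/(1/8.5 - 1/26) = 12.629 cm.
m_1 = -(12.629)/26 = -0.4857.
That image sits 35.371 cm in front of the second lens, so d_o2 = 35.371 cm.
Second lens: d_i2 = 1/(1/4.5 - 1/(35.371)) = 5.156 cm.
m_2 = -(5.156)/(35.371) = -0.1458.
Total m = m_1 x m_2 = (-0.4857)(-0.1458) = 0.0708.

0.0708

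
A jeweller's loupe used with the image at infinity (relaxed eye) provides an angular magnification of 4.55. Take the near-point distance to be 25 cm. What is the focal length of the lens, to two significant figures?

For the image at infinity, M = D/f.
f = D/M = 25/4.55 = 5.495 cm.

5.5 cm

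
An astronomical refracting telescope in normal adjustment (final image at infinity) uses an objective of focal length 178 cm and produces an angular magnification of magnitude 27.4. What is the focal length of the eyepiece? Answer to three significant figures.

|M| = f_obj/f_eye, so f_eye = f_obj/|M| = 178/27.4 = 6.496 cm.

6.50 cm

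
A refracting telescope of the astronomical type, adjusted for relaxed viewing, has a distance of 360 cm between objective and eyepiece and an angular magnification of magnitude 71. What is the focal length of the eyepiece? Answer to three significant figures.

In normal adjustment the tube length equals f_obj + f_eye and |M| = f_obj/f_eye.
So f_obj = 71 f_eye and 71 f_eye + f_eye = 360 cm, giving f_eye = 360/72 = 5.000 cm and f_obj = 355.000 cm.

5.00 cm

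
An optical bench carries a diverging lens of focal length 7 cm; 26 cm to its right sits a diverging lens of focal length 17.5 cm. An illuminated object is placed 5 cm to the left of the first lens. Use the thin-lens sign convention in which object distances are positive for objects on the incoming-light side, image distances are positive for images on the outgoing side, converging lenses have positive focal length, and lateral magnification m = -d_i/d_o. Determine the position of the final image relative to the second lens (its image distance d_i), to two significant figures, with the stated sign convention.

Applying the thin-lens equation to the first lens, 1/(-7) = 1/5 + 1/d_i1, which gives d_i1 = -2.917 cm.
With d_i1 < 0 the first image is virtual and lies on the object side; the object distance for lens 2 is d_o2 = 26 - (-2.917) = 28.917 cm.
Applying the thin-lens equation again with f_2 = -17.5 cm and d_o2 = 28.917 cm gives d_i2 = -10.902 cm.

-11 cm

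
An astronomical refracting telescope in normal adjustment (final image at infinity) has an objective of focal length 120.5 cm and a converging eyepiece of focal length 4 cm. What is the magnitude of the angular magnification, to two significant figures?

|M| = f_obj/|f_eye| = 120.5/4 = 30.125.

30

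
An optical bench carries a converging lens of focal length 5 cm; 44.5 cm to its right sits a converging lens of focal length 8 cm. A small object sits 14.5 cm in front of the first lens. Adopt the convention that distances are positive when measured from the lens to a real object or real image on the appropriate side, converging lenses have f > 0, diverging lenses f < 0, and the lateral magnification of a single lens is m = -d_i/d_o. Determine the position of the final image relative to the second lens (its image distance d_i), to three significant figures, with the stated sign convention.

10.2 cm

Lens 1: 1/d_i1 = 1/f_1 - 1/d_o1 = 1/5 - 1/14.5 = 0.13103 cm^-1, so d_i1 = 7.632 cm.
Object distance for lens 2: d_o2 = 44.5 - 7.632 = 36.868 cm.
Lens 2: 1/d_i2 = 1/f_2 - 1/d_o2 = 1/8 - 1/(36.868) = 0.09788 cm^-1, so d_i2 = 10.217 cm.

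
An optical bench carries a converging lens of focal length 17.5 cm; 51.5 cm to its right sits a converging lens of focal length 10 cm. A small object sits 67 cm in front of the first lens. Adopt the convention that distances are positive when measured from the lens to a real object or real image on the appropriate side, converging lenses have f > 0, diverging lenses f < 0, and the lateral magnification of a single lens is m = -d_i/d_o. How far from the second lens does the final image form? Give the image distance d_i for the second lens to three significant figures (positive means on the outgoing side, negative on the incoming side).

15.6 cm

Applying the thin-lens equation to the first lens, 1/17.5 = 1/67 + 1/d_i1, which gives d_i1 = 23.687 cm.
That image sits 27.813 cm in front of the second lens, so d_o2 = 27.813 cm.
Applying the thin-lens equation again with f_2 = 10 cm and d_o2 = 27.813 cm gives d_i2 = 15.614 cm.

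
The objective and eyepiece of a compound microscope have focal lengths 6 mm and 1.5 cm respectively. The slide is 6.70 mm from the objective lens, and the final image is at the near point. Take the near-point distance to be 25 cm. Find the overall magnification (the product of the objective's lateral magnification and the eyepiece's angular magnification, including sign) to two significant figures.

-150

Convert to cm: f_obj = 6 mm = 0.6 cm; d_o = 6.70 mm = 0.67 cm.
Objective: 1/d_i = 1/f_obj - 1/d_o = 1/0.6 - 1/0.67 = 0.17413 cm^-1, so d_i = 5.743 cm.
m_obj = -d_i/d_o = -5.743/0.67 = -8.571.
Eyepiece angular magnification (image at near point): M_eye = 1 + D/f_e = 1 + 25/1.5 = 17.667.
Overall M = m_obj x M_eye = (-8.571)(17.667) = -151.43.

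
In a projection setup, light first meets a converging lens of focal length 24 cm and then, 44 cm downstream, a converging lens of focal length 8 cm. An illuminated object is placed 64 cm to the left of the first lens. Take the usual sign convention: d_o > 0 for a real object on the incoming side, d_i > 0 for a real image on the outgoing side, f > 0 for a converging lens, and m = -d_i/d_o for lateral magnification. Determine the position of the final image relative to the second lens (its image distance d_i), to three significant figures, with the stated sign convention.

-18.7 cm

First lens: d_i1 = 1/(1/24 - 1/64) = 38.400 cm.
Object distance for lens 2: d_o2 = 44 - 38.400 = 5.600 cm.
Second lens: d_i2 = 1/(1/8 - 1/(5.600)) = -18.667 cm.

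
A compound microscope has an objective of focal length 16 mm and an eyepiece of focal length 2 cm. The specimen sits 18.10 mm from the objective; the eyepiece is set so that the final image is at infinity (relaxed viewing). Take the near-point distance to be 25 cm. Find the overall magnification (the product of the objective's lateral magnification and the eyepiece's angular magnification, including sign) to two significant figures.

-95

Convert to cm: f_obj = 16 mm = 1.6 cm; d_o = 18.10 mm = 1.81 cm.
Objective: 1/d_i = 1/f_obj - 1/d_o = 1/1.6 - 1/1.81 = 0.07251 cm^-1, so d_i = 13.790 cm.
m_obj = -d_i/d_o = -13.790/1.81 = -7.619.
Eyepiece angular magnification (image at infinity): M_eye = D/f_e = 25/2 = 12.500.
Overall M = m_obj x M_eye = (-7.619)(12.500) = -95.24.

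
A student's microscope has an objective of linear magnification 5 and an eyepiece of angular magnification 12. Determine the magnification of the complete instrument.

60

The overall magnification of a compound microscope is the product of the objective and eyepiece magnifications:
M = M_obj x M_eye = 5 x 12 = 60.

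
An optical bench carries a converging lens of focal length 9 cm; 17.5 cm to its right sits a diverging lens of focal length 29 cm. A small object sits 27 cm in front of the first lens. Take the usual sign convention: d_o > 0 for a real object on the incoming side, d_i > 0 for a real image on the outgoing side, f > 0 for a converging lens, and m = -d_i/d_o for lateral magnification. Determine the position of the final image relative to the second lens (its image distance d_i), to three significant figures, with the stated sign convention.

-3.52 cm

First lens: d_i1 = 1/(1/9 - 1/27) = 13.500 cm.
That image sits 4.000 cm in front of the second lens, so d_o2 = 4.000 cm.
Second lens: d_i2 = 1/(1/(-29) - 1/(4.000)) = -3.515 cm.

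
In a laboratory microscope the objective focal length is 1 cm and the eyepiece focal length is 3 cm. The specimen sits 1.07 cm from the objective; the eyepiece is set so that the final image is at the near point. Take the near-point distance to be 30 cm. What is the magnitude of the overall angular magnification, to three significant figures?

157

Objective: 1/d_i = 1/f_obj - 1/d_o = 1/1 - 1/1.07 = 0.06542 cm^-1, so d_i = 15.286 cm.
m_obj = -d_i/d_o = -15.286/1.07 = -14.286.
Eyepiece angular magnification (image at near point): M_eye = 1 + D/f_e = 1 + 30/3 = 11.000.
Overall M = m_obj x M_eye = (-14.286)(11.000) = -157.14.
|M| = 157.14.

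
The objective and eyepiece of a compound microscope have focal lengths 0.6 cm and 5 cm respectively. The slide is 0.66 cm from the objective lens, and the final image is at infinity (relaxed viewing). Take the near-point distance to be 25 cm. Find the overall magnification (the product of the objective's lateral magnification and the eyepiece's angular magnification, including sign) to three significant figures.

Objective: 1/d_i = 1/f_obj - 1/d_o = 1/0.6 - 1/0.66 = 0.15152 cm^-1, so d_i = 6.600 cm.
m_obj = -d_i/d_o = -6.600/0.66 = -10.000.
Eyepiece angular magnification (image at infinity): M_eye = D/f_e = 25/5 = 5.000.
Overall M = m_obj x M_eye = (-10.000)(5.000) = -50.00.

-50.0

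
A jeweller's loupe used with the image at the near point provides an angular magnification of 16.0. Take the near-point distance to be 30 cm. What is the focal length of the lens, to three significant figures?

For the image at the near point, M = 1 + D/f.
f = D/(M - 1) = 30/(16.0 - 1) = 2.000 cm.

2.00 cm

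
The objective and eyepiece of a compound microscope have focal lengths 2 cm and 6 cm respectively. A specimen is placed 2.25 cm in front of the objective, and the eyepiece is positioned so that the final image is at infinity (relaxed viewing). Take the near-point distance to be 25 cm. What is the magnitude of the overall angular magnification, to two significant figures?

Objective: 1/d_i = 1/f_obj - 1/d_o = 1/2 - 1/2.25 = 0.05556 cm^-1, so d_i = 18.000 cm.
m_obj = -d_i/d_o = -18.000/2.25 = -8.000.
Eyepiece angular magnification (image at infinity): M_eye = D/f_e = 25/6 = 4.167.
Overall M = m_obj x M_eye = (-8.000)(4.167) = -33.33.
|M| = 33.33.

33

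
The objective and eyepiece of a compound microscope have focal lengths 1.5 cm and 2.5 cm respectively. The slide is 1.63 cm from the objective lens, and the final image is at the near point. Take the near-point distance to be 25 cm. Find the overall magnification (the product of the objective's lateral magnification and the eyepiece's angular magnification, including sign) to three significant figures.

Objective: 1/d_i = 1/f_obj - 1/d_o = 1/1.5 - 1/1.63 = 0.05317 cm^-1, so d_i = 18.808 cm.
m_obj = -d_i/d_o = -18.808/1.63 = -11.538.
Eyepiece angular magnification (image at near point): M_eye = 1 + D/f_e = 1 + 25/2.5 = 11.000.
Overall M = m_obj x M_eye = (-11.538)(11.000) = -126.92.

-127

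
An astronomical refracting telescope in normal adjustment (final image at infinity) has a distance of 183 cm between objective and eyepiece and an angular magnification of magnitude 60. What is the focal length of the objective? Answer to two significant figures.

180 cm

In normal adjustment the tube length equals f_obj + f_eye and |M| = f_obj/f_eye.
So f_obj = 60 f_eye and 60 f_eye + f_eye = 183 cm, giving f_eye = 183/61 = 3.000 cm and f_obj = 180.000 cm.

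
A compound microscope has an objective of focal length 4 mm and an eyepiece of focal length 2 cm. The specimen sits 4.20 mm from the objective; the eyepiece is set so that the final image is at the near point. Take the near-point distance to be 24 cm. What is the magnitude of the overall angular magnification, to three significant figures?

Convert to cm: f_obj = 4 mm = 0.4 cm; d_o = 4.20 mm = 0.42 cm.
Objective: 1/d_i = 1/f_obj - 1/d_o = 1/0.4 - 1/0.42 = 0.11905 cm^-1, so d_i = 8.400 cm.
m_obj = -d_i/d_o = -8.400/0.42 = -20.000.
Eyepiece angular magnification (image at near point): M_eye = 1 + D/f_e = 1 + 24/2 = 13.000.
Overall M = m_obj x M_eye = (-20.000)(13.000) = -260.00.
|M| = 260.00.

260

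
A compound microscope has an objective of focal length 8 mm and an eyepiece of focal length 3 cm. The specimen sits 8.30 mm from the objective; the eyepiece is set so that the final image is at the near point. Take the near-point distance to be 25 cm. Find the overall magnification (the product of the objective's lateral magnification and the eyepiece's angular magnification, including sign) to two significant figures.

-250

Convert to cm: f_obj = 8 mm = 0.8 cm; d_o = 8.30 mm = 0.83 cm.
Objective: 1/d_i = 1/f_obj - 1/d_o = 1/0.8 - 1/0.83 = 0.04518 cm^-1, so d_i = 22.133 cm.
m_obj = -d_i/d_o = -22.133/0.83 = -26.667.
Eyepiece angular magnification (image at near point): M_eye = 1 + D/f_e = 1 + 25/3 = 9.333.
Overall M = m_obj x M_eye = (-26.667)(9.333) = -248.89.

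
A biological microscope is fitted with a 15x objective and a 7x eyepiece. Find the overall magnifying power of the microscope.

105

The overall magnification of a compound microscope is the product of the objective and eyepiece magnifications:
M = M_obj x M_eye = 15 x 7 = 105.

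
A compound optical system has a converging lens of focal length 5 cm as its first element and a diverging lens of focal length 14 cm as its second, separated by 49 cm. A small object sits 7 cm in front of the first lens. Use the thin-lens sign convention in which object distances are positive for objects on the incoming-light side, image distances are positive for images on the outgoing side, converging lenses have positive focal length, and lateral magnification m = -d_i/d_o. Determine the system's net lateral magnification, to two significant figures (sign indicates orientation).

First lens: d_i1 = 1/(1/5 - 1/7) = 17.500 cm.
m_1 = -(17.500)/7 = -2.5000.
That image sits 31.500 cm in front of the second lens, so d_o2 = 31.500 cm.
Second lens: d_i2 = 1/(1/(-14) - 1/(31.500)) = -9.692 cm.
m_2 = -(-9.692)/(31.500) = 0.3077.
Overall magnification: m = m_1 m_2 = -0.7692.

-0.77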